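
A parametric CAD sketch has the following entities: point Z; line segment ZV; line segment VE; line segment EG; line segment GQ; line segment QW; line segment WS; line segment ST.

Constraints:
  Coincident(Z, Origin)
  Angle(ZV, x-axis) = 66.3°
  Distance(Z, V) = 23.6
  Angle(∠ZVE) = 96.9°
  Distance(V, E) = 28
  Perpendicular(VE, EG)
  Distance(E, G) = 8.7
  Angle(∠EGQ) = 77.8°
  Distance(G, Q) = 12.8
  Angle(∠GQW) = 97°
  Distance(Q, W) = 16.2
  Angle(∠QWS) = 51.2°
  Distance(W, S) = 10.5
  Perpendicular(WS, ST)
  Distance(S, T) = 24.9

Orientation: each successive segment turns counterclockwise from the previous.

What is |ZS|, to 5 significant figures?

37.922

Z is at the origin; ZV runs at 66.3° with length 23.6, so V = (9.4860, 21.610). ∠ZVE = 96.9° gives VE at 149.40° from the x-axis; with |VE| = 28.0, E = (-14.615, 35.863). The perpendicularity gives EG at right angles to VE, so EG runs at -120.60°; with |EG| = 8.7, G = (-19.043, 28.374). ∠EGQ = 77.8° gives GQ at -18.400° from the x-axis; with |GQ| = 12.8, Q = (-6.8979, 24.334). ∠GQW = 97.0° gives QW at 64.600° from the x-axis; with |QW| = 16.2, W = (0.050893, 38.968). ∠QWS = 51.2° gives WS at -166.60° from the x-axis; with |WS| = 10.5, S = (-10.163, 36.535). Then |ZS| = |S − Z| = 37.922.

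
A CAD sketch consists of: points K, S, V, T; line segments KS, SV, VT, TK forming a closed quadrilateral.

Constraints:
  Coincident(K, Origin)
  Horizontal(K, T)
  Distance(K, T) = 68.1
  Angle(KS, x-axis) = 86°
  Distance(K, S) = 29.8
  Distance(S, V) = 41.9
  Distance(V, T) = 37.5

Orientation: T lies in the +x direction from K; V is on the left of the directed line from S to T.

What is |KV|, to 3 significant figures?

52.5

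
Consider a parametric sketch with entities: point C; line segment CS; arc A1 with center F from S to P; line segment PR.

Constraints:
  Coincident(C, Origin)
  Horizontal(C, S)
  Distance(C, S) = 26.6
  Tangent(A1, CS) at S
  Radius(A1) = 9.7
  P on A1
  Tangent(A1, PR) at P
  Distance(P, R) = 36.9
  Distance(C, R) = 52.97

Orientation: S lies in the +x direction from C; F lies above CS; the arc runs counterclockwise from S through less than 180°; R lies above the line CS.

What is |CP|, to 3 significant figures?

38.0

Checks: |FS| = 9.700 ✓; |FP| = 9.700 ✓; ∠(FP, PR) = 90.00° ✓; |PR| = 36.90 ✓; |CR| = 52.97 ✓.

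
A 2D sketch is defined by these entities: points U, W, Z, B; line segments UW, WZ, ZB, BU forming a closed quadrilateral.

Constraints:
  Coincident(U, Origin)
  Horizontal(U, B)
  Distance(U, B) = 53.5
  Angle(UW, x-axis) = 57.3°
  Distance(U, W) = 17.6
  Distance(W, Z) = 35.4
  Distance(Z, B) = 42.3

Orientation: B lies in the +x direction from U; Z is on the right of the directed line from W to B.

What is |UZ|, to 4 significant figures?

25.70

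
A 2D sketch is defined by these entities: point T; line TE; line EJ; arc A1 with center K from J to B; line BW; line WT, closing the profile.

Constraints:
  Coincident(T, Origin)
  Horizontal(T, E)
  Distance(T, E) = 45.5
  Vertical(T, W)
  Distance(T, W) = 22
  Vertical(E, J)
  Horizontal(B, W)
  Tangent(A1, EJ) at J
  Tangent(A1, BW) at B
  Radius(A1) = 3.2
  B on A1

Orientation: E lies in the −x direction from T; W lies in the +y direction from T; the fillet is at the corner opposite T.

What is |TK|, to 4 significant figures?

46.29

T is at the origin; TE is horizontal with |TE| = 45.5 and E on the −x side, so E = (-45.50, 0.000). TW is vertical with |TW| = 22.0 and W on the +y side, so W = (0.000, 22.00). The virtual corner opposite T is at (-45.50, 22.00). Tangency of A1 to EJ means the radius KJ is perpendicular to EJ and the tangent condition forces KB to be normal to BW, with radius 3.2, so the center K sits 3.2 in from both sides at K = (-42.30, 18.80). Then |TK| = |K − T| = 46.29.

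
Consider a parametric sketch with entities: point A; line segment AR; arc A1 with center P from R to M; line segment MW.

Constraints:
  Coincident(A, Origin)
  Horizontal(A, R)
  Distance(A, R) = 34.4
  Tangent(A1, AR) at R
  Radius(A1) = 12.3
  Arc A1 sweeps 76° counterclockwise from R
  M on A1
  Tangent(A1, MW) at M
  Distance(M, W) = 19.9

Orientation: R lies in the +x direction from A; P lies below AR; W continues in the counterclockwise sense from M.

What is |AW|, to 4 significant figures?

33.64

On A1, R sits at bearing 90° from P; a 76° counterclockwise sweep puts M at bearing 166°, so M = P + 12.3·(cos 166°, sin 166°) = (22.47, -9.324). Since A1 is tangent to MW there, PM ⟂ MW, so MW runs along (−sin 166°, cos 166°); with |MW| = 19.9, W = (17.65, -28.63). Then |AW| = |W − A| = 33.64.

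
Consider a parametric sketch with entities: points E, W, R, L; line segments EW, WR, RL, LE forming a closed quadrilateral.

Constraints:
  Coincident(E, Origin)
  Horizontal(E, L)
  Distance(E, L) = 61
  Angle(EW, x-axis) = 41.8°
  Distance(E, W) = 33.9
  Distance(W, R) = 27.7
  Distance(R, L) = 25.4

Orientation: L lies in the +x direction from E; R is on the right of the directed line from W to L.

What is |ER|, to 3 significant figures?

35.9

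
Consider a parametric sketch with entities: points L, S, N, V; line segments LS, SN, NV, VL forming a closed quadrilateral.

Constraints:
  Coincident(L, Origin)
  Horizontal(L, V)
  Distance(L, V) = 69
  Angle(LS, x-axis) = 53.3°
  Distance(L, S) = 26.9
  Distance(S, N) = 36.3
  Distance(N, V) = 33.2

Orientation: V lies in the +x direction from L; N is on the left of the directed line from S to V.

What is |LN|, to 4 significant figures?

59.00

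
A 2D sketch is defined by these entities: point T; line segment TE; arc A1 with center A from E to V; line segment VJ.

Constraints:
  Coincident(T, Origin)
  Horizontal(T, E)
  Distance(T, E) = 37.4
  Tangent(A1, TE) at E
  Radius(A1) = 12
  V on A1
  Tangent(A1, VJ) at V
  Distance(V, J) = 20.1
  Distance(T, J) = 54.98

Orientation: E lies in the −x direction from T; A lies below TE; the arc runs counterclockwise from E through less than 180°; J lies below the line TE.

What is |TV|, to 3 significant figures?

51.3

T is at the origin; TE is horizontal with |TE| = 37.4 and E on the −x side, so E = (-37.4, 0.00). Since A1 is tangent to TE there, AE ⟂ TE, so A = E + (0, -12) = (-37.4, -12.0). Since AV ⟂ VJ (tangency), |AJ| = √(12.0² + 20.1²) = 23.4 regardless of where V sits on A1. So J lies on both circle(T, 54.98) and circle(A, 23.4); the below-TE intersection is J = (-42.5, -34.8). V is the foot of the tangent from J: V = (-48.8, -15.7).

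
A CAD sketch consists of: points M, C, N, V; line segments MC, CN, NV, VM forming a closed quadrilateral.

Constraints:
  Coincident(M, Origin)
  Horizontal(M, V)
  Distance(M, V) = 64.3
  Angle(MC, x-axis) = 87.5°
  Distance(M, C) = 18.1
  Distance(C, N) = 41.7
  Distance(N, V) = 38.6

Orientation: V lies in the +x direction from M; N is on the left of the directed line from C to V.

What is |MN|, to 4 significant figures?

50.77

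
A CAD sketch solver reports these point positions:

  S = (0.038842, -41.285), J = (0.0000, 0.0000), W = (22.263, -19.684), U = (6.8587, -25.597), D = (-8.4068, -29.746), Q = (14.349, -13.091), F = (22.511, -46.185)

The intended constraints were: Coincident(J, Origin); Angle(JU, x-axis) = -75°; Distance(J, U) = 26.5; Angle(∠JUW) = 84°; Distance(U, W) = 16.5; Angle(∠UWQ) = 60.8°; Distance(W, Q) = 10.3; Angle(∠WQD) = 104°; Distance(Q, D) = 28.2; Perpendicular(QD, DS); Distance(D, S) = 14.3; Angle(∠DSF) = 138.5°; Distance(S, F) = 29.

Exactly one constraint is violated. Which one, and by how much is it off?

Distance(S, F) = 29 — off by 6.00.

J = (0.00, 0.00) ✓; JU at -75.00° ✓; |JU| = 26.50 ✓; ∠JUW = 84.00° ✓; |UW| = 16.50 ✓; ∠UWQ = 60.80° ✓; |WQ| = 10.30 ✓; ∠WQD = 104.0° ✓; |QD| = 28.20 ✓; ∠(QD, DS) = 90.00° ✓; |DS| = 14.30 ✓; ∠DSF = 138.5° ✓; |SF| = 23.00 ✗.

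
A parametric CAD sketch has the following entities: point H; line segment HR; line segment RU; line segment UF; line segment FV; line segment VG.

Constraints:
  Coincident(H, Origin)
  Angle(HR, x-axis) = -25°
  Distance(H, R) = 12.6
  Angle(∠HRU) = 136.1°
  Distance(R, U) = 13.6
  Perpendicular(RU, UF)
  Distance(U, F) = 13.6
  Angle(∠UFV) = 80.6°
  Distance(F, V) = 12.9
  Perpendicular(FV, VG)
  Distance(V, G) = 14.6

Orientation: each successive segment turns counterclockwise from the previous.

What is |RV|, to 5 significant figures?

11.526

H is at the origin; HR runs at -25.0° with length 12.6, so R = (11.419, -5.3250). ∠HRU = 136.1° gives RU at 18.900° from the x-axis; with |RU| = 13.6, U = (24.286, -0.91971). RU ⟂ UF, so UF runs at 108.90°; with |UF| = 13.6, F = (19.881, 11.947). ∠UFV = 80.6° gives FV at -151.70° from the x-axis; with |FV| = 12.9, V = (8.5228, 5.8313). Then |RV| = |V − R| = 11.526.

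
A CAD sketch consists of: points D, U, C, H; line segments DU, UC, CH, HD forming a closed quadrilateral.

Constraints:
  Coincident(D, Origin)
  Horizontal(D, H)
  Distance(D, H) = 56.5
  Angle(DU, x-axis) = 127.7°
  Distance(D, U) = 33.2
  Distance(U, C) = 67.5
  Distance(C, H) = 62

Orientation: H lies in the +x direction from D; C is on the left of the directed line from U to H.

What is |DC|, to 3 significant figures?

70.8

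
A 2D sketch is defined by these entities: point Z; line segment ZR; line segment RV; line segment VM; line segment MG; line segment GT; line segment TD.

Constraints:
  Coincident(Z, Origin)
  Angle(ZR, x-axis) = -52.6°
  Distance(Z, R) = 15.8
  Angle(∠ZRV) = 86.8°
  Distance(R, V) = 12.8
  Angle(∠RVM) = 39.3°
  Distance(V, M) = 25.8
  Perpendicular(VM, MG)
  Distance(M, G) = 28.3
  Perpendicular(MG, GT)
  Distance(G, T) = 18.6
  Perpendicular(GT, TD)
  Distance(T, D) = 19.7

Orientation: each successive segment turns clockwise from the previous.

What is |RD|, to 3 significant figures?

2.75

Z is at the origin; ZR runs at -52.6° with length 15.8, so R = (9.60, -12.6). ∠ZRV = 86.8° gives RV at -146° from the x-axis; with |RV| = 12.8, V = (-0.990, -19.7). ∠RVM = 39.3° gives VM at 73.5° from the x-axis; with |VM| = 25.8, M = (6.34, 4.99). VM is perpendicular to MG, so MG runs at -16.5°; with |MG| = 28.3, G = (33.5, -3.05). The perpendicularity gives GT at right angles to MG, so GT runs at -106°; with |GT| = 18.6, T = (28.2, -20.9). GT is perpendicular to TD, so TD runs at 164°; with |TD| = 19.7, D = (9.30, -15.3). Then |RD| = |D − R| = 2.75.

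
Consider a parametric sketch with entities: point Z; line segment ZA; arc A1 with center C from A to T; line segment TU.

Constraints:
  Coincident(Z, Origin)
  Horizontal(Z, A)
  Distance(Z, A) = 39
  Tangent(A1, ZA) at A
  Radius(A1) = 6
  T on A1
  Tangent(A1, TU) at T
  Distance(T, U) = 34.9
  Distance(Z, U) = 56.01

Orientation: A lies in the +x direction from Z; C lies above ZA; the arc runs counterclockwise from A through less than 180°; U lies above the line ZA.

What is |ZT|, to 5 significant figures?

45.451

Checks: ∠(CA, AZ) = 90.00° ✓; |CT| = 6.000 ✓; ∠(CT, TU) = 90.00° ✓; |TU| = 34.90 ✓; |ZU| = 56.01 ✓.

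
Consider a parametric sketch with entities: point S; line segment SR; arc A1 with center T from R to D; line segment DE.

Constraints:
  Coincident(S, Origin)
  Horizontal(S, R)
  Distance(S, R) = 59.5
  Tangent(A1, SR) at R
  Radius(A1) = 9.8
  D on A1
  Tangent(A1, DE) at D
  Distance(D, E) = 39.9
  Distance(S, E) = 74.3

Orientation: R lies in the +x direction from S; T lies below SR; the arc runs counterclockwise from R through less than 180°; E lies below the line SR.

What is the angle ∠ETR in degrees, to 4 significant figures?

172.9°

Checks: |SR| = 59.50 ✓; |TD| = 9.800 ✓; ∠(TD, DE) = 90.00° ✓; |DE| = 39.90 ✓; |SE| = 74.30 ✓.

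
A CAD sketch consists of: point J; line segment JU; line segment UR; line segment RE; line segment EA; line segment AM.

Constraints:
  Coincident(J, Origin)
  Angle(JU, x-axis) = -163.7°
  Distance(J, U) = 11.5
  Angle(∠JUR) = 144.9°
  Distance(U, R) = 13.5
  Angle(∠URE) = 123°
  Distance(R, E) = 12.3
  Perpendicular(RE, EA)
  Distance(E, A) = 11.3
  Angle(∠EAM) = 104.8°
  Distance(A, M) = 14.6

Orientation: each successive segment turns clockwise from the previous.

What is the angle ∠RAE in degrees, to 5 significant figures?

47.426°

∠URE = 123.0° gives RE at 104.20° from the x-axis; with |RE| = 12.3, E = (-26.835, 13.047). RE is perpendicular to EA, so EA runs at 14.200°; with |EA| = 11.3, A = (-15.880, 15.819). Then cos ∠RAE = AR·AE / (|AR||AE|), giving 47.426°.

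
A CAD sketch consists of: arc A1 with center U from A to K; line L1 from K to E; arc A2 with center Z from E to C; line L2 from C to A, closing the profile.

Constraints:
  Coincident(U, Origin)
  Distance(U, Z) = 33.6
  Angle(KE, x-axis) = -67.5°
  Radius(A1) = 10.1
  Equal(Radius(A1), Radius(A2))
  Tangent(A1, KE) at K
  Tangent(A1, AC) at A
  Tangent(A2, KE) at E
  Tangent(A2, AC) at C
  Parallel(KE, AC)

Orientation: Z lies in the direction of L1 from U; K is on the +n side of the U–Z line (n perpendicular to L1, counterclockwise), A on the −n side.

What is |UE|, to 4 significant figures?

35.09

Tangency of A1 to both parallel lines with radius 10.1 puts K and A at U ± 10.1·n: K = (9.331, 3.865), A = (-9.331, -3.865). Equal radii place E and C the same way about Z: E = Z + 10.1·n = (22.19, -27.18), C = Z − 10.1·n = (3.527, -34.91). Then |UE| = |E − U| = 35.09.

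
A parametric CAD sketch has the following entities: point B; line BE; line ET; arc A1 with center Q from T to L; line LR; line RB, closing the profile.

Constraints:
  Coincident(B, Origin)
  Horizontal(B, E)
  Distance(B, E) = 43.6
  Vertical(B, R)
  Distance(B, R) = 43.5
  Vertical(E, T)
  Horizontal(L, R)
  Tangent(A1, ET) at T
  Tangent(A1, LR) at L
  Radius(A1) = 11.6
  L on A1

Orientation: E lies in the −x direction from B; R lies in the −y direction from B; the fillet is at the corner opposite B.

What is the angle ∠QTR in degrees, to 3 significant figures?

14.9°

B is at the origin; BE is horizontal with |BE| = 43.6 and E on the −x side, so E = (-43.6, 0.00). BR is vertical with |BR| = 43.5 and R on the −y side, so R = (0.00, -43.5). The virtual corner opposite B is at (-43.6, -43.5). Since A1 is tangent to ET there, QT ⟂ ET and A1 meets LR tangentially, so QL is at right angles to LR, with radius 11.6, so the center Q sits 11.6 in from both sides at Q = (-32.0, -31.9). That places the tangent points at T = (-43.6, -31.9) on ET and L = (-32.0, -43.5) on LR. Then cos ∠QTR = TQ·TR / (|TQ||TR|), giving 14.9°.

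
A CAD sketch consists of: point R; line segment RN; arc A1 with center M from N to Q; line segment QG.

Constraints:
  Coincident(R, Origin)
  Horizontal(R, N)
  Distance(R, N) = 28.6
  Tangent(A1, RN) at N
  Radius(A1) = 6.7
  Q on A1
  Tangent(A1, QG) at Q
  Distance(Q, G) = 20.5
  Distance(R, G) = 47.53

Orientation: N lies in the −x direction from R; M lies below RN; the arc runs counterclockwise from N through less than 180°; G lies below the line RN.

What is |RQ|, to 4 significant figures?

35.37

R is at the origin; RN is horizontal with |RN| = 28.6 and N on the −x side, so N = (-28.60, 0.000). Since A1 is tangent to RN there, MN ⟂ RN, so M = N + (0, -6.7) = (-28.60, -6.700). Since MQ ⟂ QG (tangency), |MG| = √(6.7² + 20.5²) = 21.57 regardless of where Q sits on A1. So G lies on both circle(R, 47.53) and circle(M, 21.57); the below-RN intersection is G = (-40.70, -24.56). Q is the foot of the tangent from G: Q = (-35.04, -4.852).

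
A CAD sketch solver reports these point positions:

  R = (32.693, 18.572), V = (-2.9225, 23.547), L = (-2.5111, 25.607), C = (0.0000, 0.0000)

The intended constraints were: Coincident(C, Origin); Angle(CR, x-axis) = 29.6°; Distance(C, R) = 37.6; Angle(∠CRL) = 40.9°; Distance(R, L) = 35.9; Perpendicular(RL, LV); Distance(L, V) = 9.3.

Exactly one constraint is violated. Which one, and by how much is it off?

Distance(L, V) = 9.3 — off by 7.20.

C = (0.00, 0.00) ✓; CR at 29.60° ✓; |CR| = 37.60 ✓; ∠CRL = 40.90° ✓; |RL| = 35.90 ✓; ∠(RL, LV) = 90.01° ✓; |LV| = 2.101 ✗.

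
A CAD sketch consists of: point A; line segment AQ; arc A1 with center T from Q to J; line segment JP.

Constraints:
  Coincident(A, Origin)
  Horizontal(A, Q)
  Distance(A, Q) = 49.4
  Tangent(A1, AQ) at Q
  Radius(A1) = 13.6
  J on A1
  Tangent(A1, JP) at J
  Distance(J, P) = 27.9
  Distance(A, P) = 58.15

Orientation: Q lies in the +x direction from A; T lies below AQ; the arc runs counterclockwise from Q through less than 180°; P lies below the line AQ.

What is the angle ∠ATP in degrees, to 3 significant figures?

86.3°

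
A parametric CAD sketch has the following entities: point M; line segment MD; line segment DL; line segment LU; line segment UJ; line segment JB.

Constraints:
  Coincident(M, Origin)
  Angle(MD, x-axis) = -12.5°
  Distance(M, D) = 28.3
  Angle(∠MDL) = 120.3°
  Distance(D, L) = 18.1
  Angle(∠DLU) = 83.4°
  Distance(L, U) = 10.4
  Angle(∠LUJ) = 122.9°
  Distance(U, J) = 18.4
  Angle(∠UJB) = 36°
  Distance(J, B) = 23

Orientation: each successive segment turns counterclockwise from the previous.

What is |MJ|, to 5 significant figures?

15.847

M is at the origin; MD runs at -12.5° with length 28.3, so D = (27.629, -6.1252). ∠MDL = 120.3° gives DL at 47.200° from the x-axis; with |DL| = 18.1, L = (39.927, 7.1553). ∠DLU = 83.4° gives LU at 143.80° from the x-axis; with |LU| = 10.4, U = (31.535, 13.298). ∠LUJ = 122.9° gives UJ at -159.10° from the x-axis; with |UJ| = 18.4, J = (14.345, 6.7336). Then |MJ| = |J − M| = 15.847.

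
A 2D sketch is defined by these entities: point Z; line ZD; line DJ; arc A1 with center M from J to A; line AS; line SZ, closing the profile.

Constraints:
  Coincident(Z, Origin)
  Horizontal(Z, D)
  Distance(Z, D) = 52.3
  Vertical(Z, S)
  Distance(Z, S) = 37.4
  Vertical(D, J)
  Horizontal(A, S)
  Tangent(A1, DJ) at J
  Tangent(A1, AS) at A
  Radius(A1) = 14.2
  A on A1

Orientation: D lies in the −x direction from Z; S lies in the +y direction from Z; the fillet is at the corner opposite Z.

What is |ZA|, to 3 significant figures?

53.4

The virtual corner opposite Z is at (-52.3, 37.4). Tangency of A1 to DJ means the radius MJ is perpendicular to DJ and since A1 is tangent to AS there, MA ⟂ AS, with radius 14.2, so the center M sits 14.2 in from both sides at M = (-38.1, 23.2). That places the tangent points at J = (-52.3, 23.2) on DJ and A = (-38.1, 37.4) on AS. Then |ZA| = |A − Z| = 53.4.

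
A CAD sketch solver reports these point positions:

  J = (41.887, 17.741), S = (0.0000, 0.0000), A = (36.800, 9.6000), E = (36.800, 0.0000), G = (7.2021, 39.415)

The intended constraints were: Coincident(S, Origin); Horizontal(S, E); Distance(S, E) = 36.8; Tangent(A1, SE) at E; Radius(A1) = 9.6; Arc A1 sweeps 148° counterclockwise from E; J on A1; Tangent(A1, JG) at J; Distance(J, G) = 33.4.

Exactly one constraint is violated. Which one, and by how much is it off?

Distance(J, G) = 33.4 — off by 7.50.

S = (0.00, 0.00) ✓; S.y = 0.00, E.y = 0.00 ✓; |SE| = 36.80 ✓; ∠(AE, ES) = 90.00° ✓; |AE| = 9.600 ✓; bearing(A→J) − bearing(A→E) = 148.0° ✓; |AJ| = 9.600 ✓; ∠(AJ, JG) = 90.00° ✓; |JG| = 40.90 ✗.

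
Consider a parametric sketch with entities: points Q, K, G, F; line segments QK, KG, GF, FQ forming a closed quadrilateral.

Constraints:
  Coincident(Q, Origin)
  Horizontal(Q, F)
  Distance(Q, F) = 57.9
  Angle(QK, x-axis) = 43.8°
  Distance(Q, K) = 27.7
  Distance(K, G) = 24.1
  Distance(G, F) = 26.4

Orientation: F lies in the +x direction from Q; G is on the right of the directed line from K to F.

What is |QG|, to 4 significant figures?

31.63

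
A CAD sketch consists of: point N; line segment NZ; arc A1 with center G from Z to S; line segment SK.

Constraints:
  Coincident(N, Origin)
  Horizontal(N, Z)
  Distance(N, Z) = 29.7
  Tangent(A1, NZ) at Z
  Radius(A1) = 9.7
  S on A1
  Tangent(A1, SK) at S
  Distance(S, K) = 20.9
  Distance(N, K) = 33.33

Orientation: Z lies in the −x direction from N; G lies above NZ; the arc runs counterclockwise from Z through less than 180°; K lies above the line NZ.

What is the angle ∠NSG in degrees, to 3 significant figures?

167°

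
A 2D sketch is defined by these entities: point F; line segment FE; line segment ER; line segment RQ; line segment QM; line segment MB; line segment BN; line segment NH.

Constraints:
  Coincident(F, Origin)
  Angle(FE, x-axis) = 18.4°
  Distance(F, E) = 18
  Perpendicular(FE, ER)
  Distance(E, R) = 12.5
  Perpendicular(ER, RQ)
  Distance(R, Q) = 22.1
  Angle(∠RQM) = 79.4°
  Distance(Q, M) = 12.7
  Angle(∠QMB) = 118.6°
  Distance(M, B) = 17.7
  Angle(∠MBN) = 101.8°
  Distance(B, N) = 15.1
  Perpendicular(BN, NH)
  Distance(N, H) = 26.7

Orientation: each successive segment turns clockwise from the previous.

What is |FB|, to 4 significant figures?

16.03

∠RQM = 79.4° gives QM at 97.80° from the x-axis; with |QM| = 12.7, M = (-1.668, -0.5726). ∠QMB = 118.6° gives MB at 36.40° from the x-axis; with |MB| = 17.7, B = (12.58, 9.931). Then |FB| = |B − F| = 16.03.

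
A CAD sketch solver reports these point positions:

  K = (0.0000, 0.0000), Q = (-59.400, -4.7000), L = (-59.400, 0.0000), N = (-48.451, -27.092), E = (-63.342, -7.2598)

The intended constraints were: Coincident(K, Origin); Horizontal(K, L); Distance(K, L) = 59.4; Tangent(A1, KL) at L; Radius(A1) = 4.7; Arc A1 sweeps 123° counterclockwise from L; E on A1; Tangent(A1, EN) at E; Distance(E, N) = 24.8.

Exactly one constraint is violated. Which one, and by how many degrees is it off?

Tangent(A1, EN) at E — off by 3.90°.

K = (0.00, 0.00) ✓; K.y = 0.00, L.y = 0.00 ✓; |KL| = 59.40 ✓; ∠(QL, LK) = 90.00° ✓; |QL| = 4.700 ✓; bearing(Q→E) − bearing(Q→L) = 123.0° ✓; |QE| = 4.700 ✓; ∠(QE, EN) = 86.10° ✗; |EN| = 24.80 ✓.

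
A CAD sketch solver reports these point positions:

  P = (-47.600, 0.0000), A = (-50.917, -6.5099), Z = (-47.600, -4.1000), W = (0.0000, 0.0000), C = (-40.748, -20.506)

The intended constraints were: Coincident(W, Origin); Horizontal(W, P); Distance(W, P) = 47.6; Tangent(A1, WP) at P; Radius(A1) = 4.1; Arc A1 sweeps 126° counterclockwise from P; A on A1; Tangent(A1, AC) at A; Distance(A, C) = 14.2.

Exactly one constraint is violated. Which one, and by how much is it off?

Distance(A, C) = 14.2 — off by 3.10.

W = (0.00, 0.00) ✓; W.y = 0.00, P.y = 0.00 ✓; |WP| = 47.60 ✓; ∠(ZP, PW) = 90.00° ✓; |ZP| = 4.100 ✓; bearing(Z→A) − bearing(Z→P) = 126.0° ✓; |ZA| = 4.100 ✓; ∠(ZA, AC) = 90.00° ✓; |AC| = 17.30 ✗.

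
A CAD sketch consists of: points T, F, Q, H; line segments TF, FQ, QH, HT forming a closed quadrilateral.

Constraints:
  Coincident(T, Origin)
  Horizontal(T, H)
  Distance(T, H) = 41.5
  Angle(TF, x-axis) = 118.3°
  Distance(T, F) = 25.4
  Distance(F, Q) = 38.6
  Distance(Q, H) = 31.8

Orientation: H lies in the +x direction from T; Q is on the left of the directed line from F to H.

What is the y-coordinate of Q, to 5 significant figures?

27.858

T is at the origin; TH is horizontal with |TH| = 41.5 and H in +x, so H = (41.5, 0). TF runs at 118.3° with |TF| = 25.4, so F = (-12.042, 22.364). Q is determined by |FQ| = 38.6 and |QH| = 31.8 together: it lies at the intersection of circle(F, 38.6) and circle(H, 31.8). With |FH| = 58.025, the foot of the radical line on FH is 33.138 from F and the perpendicular offset is √(38.6² − 33.138²) = 19.796. Taking the left-of-FH solution: Q = (26.165, 27.858).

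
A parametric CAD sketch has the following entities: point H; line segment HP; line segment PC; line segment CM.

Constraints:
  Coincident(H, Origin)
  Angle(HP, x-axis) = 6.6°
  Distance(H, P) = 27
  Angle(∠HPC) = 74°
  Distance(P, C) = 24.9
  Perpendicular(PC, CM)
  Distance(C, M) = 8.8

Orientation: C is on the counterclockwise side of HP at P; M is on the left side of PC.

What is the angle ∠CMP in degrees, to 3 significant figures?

70.5°

∠HPC = 74.0°, so PC runs at 6.6° + (180° − 74.0°) = 113° from the x-axis; with |PC| = 24.9, C = P + 24.9·(cos 113°, sin 113°) = (17.3, 26.1). PC ⟂ CM; with |CM| = 8.8 on the left of PC, M = C + 8.8·(-0.923, -0.384) = (9.13, 22.7). Then cos ∠CMP = MC·MP / (|MC||MP|), giving 70.5°.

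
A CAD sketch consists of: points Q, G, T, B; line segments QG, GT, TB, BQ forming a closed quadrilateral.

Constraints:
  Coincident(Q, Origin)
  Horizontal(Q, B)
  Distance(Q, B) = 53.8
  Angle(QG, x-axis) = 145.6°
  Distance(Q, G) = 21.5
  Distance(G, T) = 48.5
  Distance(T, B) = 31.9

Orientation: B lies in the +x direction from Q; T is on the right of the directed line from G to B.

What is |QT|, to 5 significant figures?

27.115

Q is at the origin; QB is horizontal with |QB| = 53.8 and B in +x, so B = (53.8, 0). QG runs at 145.6° with |QG| = 21.5, so G = (-17.740, 12.147). T is determined by |GT| = 48.5 and |TB| = 31.9 together: it lies at the intersection of circle(G, 48.5) and circle(B, 31.9). With |GB| = 72.564, the foot of the radical line on GB is 45.478 from G and the perpendicular offset is √(48.5² − 45.478²) = 16.852. Taking the right-of-GB solution: T = (24.276, -12.080).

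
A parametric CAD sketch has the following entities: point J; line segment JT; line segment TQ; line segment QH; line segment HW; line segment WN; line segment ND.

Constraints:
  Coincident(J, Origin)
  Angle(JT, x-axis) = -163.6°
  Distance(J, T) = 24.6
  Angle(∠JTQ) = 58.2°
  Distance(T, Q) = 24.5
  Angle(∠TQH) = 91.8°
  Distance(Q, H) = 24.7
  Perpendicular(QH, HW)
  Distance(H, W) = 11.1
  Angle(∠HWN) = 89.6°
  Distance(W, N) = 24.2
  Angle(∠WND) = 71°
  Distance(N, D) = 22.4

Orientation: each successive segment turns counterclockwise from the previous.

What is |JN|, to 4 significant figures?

20.07

J is at the origin; JT runs at -163.6° with length 24.6, so T = (-23.60, -6.946). ∠JTQ = 58.2° gives TQ at -41.80° from the x-axis; with |TQ| = 24.5, Q = (-5.335, -23.28). ∠TQH = 91.8° gives QH at 46.40° from the x-axis; with |QH| = 24.7, H = (11.70, -5.389). QH ⟂ HW, so HW runs at 136.4°; with |HW| = 11.1, W = (3.660, 2.266). ∠HWN = 89.6° gives WN at -133.2° from the x-axis; with |WN| = 24.2, N = (-12.91, -15.37). Then |JN| = |N − J| = 20.07.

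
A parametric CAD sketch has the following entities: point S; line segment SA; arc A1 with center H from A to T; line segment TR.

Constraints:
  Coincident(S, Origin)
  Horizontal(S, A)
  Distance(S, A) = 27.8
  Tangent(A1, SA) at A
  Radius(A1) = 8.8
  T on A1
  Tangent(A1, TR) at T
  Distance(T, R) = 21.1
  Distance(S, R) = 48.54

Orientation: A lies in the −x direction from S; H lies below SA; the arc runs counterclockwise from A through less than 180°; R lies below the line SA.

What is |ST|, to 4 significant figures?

37.33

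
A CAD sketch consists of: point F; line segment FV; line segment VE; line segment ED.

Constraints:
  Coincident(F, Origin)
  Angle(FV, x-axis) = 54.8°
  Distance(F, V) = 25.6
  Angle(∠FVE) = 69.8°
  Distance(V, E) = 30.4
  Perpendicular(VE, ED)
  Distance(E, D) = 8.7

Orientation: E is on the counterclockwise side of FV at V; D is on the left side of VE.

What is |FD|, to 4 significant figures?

26.45

F is at the origin; FV runs at 54.8° with length 25.6, so V = 25.6·(cos 54.8°, sin 54.8°) = (14.76, 20.92). ∠FVE = 69.8°, so VE runs at 54.8° + (180° − 69.8°) = 165.0° from the x-axis; with |VE| = 30.4, E = V + 30.4·(cos 165.0°, sin 165.0°) = (-14.61, 28.79). The perpendicularity gives ED at right angles to VE; with |ED| = 8.7 on the left of VE, D = E + 8.7·(-0.2588, -0.9659) = (-16.86, 20.38). Then |FD| = |D − F| = 26.45.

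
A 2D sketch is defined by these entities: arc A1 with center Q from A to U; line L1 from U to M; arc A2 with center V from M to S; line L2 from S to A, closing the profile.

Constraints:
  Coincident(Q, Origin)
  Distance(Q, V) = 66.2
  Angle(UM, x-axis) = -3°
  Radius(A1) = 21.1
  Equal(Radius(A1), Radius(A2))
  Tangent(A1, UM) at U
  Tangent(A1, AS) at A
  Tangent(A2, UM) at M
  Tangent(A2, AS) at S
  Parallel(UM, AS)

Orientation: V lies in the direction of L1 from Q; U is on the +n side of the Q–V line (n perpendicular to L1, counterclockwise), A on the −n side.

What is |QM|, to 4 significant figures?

69.48

The slot axis is L1's direction at -3.0°, so u = (cos -3.0°, sin -3.0°) = (0.9986, -0.05234) and n = (−sin -3.0°, cos -3.0°) = (0.05234, 0.9986). Q is at the origin and V lies 66.2 along u from Q, so V = 66.2·u = (66.11, -3.465). Tangency of A1 to both parallel lines with radius 21.1 puts U and A at Q ± 21.1·n: U = (1.104, 21.07), A = (-1.104, -21.07). Equal radii place M and S the same way about V: M = V + 21.1·n = (67.21, 17.61), S = V − 21.1·n = (65.00, -24.54). Then |QM| = |M − Q| = 69.48.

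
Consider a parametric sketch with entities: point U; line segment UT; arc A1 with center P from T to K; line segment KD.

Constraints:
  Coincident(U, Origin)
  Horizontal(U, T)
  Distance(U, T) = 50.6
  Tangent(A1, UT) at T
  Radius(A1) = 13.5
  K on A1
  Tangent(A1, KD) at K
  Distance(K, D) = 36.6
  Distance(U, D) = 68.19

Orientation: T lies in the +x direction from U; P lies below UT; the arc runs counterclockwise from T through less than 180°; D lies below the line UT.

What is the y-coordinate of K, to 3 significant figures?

-16.0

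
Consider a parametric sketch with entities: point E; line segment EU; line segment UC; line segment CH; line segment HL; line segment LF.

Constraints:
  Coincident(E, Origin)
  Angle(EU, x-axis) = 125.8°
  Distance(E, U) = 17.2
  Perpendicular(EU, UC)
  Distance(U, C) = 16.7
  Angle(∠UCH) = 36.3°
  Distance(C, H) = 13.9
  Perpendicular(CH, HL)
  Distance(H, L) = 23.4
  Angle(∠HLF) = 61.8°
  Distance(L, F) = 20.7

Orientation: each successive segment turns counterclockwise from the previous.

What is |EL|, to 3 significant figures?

29.1

E is at the origin; EU runs at 125.8° with length 17.2, so U = (-10.1, 14.0). EU ⟂ UC, so UC runs at -144°; with |UC| = 16.7, C = (-23.6, 4.18). ∠UCH = 36.3° gives CH at -0.500° from the x-axis; with |CH| = 13.9, H = (-9.71, 4.06). The perpendicularity gives HL at right angles to CH, so HL runs at 89.5°; with |HL| = 23.4, L = (-9.50, 27.5). Then |EL| = |L − E| = 29.1.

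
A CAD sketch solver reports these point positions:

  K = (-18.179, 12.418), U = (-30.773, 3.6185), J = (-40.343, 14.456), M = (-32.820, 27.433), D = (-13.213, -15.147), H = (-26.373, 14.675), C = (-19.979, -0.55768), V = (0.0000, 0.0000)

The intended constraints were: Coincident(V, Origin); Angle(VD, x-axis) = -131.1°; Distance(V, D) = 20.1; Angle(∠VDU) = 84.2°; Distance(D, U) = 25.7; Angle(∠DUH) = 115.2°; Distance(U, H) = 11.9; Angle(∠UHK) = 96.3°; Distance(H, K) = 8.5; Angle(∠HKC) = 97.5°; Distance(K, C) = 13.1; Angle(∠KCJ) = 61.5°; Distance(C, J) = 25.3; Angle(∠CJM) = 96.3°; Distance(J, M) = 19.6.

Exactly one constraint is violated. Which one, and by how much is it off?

Distance(J, M) = 19.6 — off by 4.60.

V = (0.00, 0.00) ✓; VD at -131.1° ✓; |VD| = 20.10 ✓; ∠VDU = 84.20° ✓; |DU| = 25.70 ✓; ∠DUH = 115.2° ✓; |UH| = 11.90 ✓; ∠UHK = 96.30° ✓; |HK| = 8.499 ✓; ∠HKC = 97.50° ✓; |KC| = 13.10 ✓; ∠KCJ = 61.50° ✓; |CJ| = 25.30 ✓; ∠CJM = 96.30° ✓; |JM| = 15.00 ✗.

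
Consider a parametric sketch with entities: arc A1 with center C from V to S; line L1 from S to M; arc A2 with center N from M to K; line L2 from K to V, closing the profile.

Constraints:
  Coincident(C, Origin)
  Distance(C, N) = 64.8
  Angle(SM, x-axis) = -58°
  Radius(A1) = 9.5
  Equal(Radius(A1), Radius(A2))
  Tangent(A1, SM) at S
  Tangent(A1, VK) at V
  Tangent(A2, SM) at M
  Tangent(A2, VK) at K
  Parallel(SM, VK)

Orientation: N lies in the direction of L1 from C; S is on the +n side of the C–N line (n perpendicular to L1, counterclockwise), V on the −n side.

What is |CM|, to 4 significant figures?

65.49

The slot axis is L1's direction at -58.0°, so u = (cos -58.0°, sin -58.0°) = (0.5299, -0.8480) and n = (−sin -58.0°, cos -58.0°) = (0.8480, 0.5299). C is at the origin and N lies 64.8 along u from C, so N = 64.8·u = (34.34, -54.95). Tangency of A1 to both parallel lines with radius 9.5 puts S and V at C ± 9.5·n: S = (8.056, 5.034), V = (-8.056, -5.034). Equal radii place M and K the same way about N: M = N + 9.5·n = (42.40, -49.92), K = N − 9.5·n = (26.28, -59.99). Then |CM| = |M − C| = 65.49.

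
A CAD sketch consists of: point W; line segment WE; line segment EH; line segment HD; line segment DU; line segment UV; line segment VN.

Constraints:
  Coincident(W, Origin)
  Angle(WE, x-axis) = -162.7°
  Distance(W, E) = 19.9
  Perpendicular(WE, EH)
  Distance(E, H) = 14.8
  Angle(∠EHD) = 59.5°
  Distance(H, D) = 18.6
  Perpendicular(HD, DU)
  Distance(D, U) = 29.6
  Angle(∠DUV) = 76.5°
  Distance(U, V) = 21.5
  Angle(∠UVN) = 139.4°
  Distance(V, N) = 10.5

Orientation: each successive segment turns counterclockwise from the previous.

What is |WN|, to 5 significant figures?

35.738

W is at the origin; WE runs at -162.7° with length 19.9, so E = (-19.000, -5.9178). WE is perpendicular to EH, so EH runs at -72.700°; with |EH| = 14.8, H = (-14.599, -20.048). ∠EHD = 59.5° gives HD at 47.800° from the x-axis; with |HD| = 18.6, D = (-2.1046, -6.2693). HD is perpendicular to DU, so DU runs at 137.80°; with |DU| = 29.6, U = (-24.032, 13.614). ∠DUV = 76.5° gives UV at -118.70° from the x-axis; with |UV| = 21.5, V = (-34.357, -5.2450). ∠UVN = 139.4° gives VN at -78.100° from the x-axis; with |VN| = 10.5, N = (-32.192, -15.519). Then |WN| = |N − W| = 35.738.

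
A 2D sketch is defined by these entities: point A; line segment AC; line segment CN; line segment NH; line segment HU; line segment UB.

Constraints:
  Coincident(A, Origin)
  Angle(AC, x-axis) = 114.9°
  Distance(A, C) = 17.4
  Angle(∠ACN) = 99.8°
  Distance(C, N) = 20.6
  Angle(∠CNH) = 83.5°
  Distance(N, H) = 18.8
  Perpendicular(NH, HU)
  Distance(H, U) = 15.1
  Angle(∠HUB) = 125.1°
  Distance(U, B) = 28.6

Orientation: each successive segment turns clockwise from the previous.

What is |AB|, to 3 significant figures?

26.3

A is at the origin; AC runs at 114.9° with length 17.4, so C = (-7.33, 15.8). ∠ACN = 99.8° gives CN at 34.7° from the x-axis; with |CN| = 20.6, N = (9.61, 27.5). ∠CNH = 83.5° gives NH at -61.8° from the x-axis; with |NH| = 18.8, H = (18.5, 10.9). The perpendicularity gives HU at right angles to NH, so HU runs at -152°; with |HU| = 15.1, U = (5.19, 3.81). ∠HUB = 125.1° gives UB at 153° from the x-axis; with |UB| = 28.6, B = (-20.4, 16.7). Then |AB| = |B − A| = 26.3.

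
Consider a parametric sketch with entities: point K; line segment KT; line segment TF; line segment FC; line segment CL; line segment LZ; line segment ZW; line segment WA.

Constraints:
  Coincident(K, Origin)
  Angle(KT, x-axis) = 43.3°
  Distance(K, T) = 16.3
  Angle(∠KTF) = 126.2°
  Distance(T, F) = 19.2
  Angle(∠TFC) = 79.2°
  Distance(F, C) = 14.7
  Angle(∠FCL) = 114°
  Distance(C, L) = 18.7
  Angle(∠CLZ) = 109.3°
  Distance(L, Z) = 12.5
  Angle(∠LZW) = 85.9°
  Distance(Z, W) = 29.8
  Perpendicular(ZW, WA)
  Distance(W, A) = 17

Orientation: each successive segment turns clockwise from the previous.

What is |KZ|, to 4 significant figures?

5.117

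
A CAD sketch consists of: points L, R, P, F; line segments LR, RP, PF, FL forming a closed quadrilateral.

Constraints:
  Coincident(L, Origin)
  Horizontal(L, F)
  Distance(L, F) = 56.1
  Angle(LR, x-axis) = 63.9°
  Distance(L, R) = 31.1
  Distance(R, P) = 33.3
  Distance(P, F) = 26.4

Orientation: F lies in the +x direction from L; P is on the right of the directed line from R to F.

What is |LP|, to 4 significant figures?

29.76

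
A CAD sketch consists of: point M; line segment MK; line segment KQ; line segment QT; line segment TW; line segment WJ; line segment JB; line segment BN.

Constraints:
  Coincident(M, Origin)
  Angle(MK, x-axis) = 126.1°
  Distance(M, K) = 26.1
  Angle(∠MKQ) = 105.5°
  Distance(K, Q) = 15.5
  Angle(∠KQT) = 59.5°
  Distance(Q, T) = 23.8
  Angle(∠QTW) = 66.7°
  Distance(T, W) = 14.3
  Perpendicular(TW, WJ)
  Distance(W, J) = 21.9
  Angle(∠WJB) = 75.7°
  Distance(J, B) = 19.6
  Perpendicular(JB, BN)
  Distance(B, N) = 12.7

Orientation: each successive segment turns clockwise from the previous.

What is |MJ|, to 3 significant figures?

35.1

M is at the origin; MK runs at 126.1° with length 26.1, so K = (-15.4, 21.1). ∠MKQ = 105.5° gives KQ at 51.6° from the x-axis; with |KQ| = 15.5, Q = (-5.75, 33.2). ∠KQT = 59.5° gives QT at -68.9° from the x-axis; with |QT| = 23.8, T = (2.82, 11.0). ∠QTW = 66.7° gives TW at 178° from the x-axis; with |TW| = 14.3, W = (-11.5, 11.6). TW is perpendicular to WJ, so WJ runs at 87.8°; with |WJ| = 21.9, J = (-10.6, 33.5). Then |MJ| = |J − M| = 35.1.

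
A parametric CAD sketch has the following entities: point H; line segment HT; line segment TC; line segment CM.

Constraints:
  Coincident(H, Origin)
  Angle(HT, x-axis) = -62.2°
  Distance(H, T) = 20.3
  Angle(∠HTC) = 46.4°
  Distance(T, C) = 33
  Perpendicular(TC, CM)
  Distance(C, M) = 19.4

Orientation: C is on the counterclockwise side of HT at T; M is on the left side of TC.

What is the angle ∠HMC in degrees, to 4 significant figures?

76.11°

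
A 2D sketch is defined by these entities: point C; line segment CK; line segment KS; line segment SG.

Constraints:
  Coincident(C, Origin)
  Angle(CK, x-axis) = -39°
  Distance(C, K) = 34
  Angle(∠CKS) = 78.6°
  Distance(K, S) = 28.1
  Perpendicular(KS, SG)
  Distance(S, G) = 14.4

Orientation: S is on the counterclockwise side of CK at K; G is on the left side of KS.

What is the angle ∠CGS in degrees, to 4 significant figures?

131.5°

C is at the origin; CK runs at -39.0° with length 34.0, so K = 34.0·(cos -39.0°, sin -39.0°) = (26.42, -21.40). ∠CKS = 78.6°, so KS runs at -39.0° + (180° − 78.6°) = 62.40° from the x-axis; with |KS| = 28.1, S = K + 28.1·(cos 62.40°, sin 62.40°) = (39.44, 3.505). KS is perpendicular to SG; with |SG| = 14.4 on the left of KS, G = S + 14.4·(-0.8862, 0.4633) = (26.68, 10.18). Then cos ∠CGS = GC·GS / (|GC||GS|), giving 131.5°.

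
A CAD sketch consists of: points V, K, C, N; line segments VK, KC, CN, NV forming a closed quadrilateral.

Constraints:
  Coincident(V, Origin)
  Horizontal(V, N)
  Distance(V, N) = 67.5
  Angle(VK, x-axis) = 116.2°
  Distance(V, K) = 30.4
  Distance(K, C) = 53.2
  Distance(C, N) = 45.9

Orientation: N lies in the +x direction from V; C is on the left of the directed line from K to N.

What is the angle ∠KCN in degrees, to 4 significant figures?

118.8°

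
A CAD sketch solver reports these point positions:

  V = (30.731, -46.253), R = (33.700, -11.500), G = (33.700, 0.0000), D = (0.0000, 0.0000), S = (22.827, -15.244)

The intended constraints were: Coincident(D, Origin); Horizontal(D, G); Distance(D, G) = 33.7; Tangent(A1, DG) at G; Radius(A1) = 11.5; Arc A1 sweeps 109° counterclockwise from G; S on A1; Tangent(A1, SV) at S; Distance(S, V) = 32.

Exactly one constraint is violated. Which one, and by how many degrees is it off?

Tangent(A1, SV) at S — off by 4.70°.

D = (0.00, 0.00) ✓; D.y = 0.00, G.y = 0.00 ✓; |DG| = 33.70 ✓; ∠(RG, GD) = 90.00° ✓; |RG| = 11.50 ✓; bearing(R→S) − bearing(R→G) = 109.0° ✓; |RS| = 11.50 ✓; ∠(RS, SV) = 94.70° ✗; |SV| = 32.00 ✓.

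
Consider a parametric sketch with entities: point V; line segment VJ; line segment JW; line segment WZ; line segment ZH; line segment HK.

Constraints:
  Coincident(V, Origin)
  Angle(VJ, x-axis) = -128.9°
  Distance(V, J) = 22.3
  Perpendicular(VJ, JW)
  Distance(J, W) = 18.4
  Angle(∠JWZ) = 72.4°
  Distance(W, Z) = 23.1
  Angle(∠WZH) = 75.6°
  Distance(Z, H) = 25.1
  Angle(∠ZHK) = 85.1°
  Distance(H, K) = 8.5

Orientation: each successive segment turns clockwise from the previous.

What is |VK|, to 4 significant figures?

20.93

V is at the origin; VJ runs at -128.9° with length 22.3, so J = (-14.00, -17.35). VJ ⟂ JW, so JW runs at 141.1°; with |JW| = 18.4, W = (-28.32, -5.800). ∠JWZ = 72.4° gives WZ at 33.50° from the x-axis; with |WZ| = 23.1, Z = (-9.060, 6.949). ∠WZH = 75.6° gives ZH at -70.90° from the x-axis; with |ZH| = 25.1, H = (-0.8473, -16.77). ∠ZHK = 85.1° gives HK at -165.8° from the x-axis; with |HK| = 8.5, K = (-9.088, -18.85). Then |VK| = |K − V| = 20.93.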